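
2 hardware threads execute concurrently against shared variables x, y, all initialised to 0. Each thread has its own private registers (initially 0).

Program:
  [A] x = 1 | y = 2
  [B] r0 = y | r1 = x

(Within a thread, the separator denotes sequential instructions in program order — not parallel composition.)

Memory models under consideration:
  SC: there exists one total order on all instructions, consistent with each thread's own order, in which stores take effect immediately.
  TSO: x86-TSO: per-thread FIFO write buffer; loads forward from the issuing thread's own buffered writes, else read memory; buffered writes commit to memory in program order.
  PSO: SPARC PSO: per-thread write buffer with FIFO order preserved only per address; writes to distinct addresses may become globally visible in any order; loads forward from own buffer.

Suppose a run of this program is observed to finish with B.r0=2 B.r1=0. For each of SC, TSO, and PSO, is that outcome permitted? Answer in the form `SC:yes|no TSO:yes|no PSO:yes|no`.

outcome vector order: (B.r0,B.r1)
under SC → 00, 01, 21
under TSO → 00, 01, 21
under PSO → 00, 01, 20, 21
target 20 ∈ {PSO}

SC:no TSO:no PSO:yes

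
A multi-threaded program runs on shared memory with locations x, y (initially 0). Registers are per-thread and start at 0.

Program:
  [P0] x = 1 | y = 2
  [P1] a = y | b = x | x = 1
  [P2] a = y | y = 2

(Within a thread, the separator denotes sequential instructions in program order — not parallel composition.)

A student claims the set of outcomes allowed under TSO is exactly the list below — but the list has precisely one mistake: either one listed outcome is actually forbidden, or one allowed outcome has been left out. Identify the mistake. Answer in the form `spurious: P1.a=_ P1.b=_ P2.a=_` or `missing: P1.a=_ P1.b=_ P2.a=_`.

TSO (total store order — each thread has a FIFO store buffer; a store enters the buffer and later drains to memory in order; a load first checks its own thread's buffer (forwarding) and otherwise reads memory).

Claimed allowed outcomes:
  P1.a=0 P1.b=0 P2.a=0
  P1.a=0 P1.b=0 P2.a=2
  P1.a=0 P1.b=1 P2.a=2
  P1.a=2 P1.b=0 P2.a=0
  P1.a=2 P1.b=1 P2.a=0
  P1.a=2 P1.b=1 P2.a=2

outcome vector order: (P1.a,P1.b,P2.a)
[TSO] allowed = {0/0/0 0/0/2 0/1/0 0/1/2 2/0/0 2/1/0 2/1/2}
TSO∖claimed = {0/1/0}

missing: P1.a=0 P1.b=1 P2.a=0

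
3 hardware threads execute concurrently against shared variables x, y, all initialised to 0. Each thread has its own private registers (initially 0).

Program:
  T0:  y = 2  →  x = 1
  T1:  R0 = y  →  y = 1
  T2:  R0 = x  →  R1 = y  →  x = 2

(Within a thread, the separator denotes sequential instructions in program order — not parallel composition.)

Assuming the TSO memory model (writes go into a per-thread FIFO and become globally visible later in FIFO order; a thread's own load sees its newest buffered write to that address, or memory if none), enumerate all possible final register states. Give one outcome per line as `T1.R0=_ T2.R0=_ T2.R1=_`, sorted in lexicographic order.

T1.R0=0 T2.R0=0 T2.R1=0
T1.R0=0 T2.R0=0 T2.R1=1
T1.R0=0 T2.R0=0 T2.R1=2
T1.R0=0 T2.R0=1 T2.R1=1
T1.R0=0 T2.R0=1 T2.R1=2
T1.R0=2 T2.R0=0 T2.R1=0
T1.R0=2 T2.R0=0 T2.R1=1
T1.R0=2 T2.R0=0 T2.R1=2
T1.R0=2 T2.R0=1 T2.R1=1
T1.R0=2 T2.R0=1 T2.R1=2

outcome vector order: (T1.R0,T2.R0,T2.R1)
|TSO outcomes| = 10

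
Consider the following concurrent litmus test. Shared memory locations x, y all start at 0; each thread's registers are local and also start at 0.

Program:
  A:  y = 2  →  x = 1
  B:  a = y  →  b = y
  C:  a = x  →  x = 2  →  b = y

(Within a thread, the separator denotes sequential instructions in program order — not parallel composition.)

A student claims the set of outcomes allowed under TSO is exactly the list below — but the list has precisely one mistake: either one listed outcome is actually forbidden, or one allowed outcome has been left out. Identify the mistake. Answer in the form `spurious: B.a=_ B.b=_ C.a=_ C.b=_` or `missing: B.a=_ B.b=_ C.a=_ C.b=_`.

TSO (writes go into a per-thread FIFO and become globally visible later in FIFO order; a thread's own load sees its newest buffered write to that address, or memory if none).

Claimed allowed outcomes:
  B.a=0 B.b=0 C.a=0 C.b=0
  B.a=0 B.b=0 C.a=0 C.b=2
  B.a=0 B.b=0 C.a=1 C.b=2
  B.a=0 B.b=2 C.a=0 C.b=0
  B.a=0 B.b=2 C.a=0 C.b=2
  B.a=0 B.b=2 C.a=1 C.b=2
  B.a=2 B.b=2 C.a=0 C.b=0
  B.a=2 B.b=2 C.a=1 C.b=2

outcome vector order: (B.a,B.b,C.a,C.b)
under TSO → <0 0 0 0>; <0 0 0 2>; <0 0 1 2>; <0 2 0 0>; <0 2 0 2>; <0 2 1 2>; <2 2 0 0>; <2 2 0 2>; <2 2 1 2>
TSO∖claimed = {<2 2 0 2>}

missing: B.a=2 B.b=2 C.a=0 C.b=2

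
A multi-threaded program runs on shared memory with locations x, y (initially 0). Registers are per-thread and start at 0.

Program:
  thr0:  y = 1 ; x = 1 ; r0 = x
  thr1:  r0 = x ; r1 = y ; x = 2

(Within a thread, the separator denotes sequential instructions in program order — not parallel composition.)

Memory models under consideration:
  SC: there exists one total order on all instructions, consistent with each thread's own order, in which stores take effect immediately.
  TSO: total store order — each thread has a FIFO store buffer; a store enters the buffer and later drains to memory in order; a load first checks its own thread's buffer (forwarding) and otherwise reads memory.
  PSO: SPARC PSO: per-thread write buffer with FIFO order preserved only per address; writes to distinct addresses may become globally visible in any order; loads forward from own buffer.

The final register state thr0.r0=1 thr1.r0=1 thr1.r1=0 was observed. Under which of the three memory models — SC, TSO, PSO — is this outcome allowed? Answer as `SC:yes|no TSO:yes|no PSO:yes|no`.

outcome vector order: (thr0.r0,thr1.r0,thr1.r1)
[SC] allowed = {<1 0 0>, <1 0 1>, <1 1 1>, <2 0 0>, <2 0 1>, <2 1 1>}
[TSO] allowed = {<1 0 0>, <1 0 1>, <1 1 1>, <2 0 0>, <2 0 1>, <2 1 1>}
[PSO] allowed = {<1 0 0>, <1 0 1>, <1 1 0>, <1 1 1>, <2 0 0>, <2 0 1>, <2 1 0>, <2 1 1>}
target <1 1 0> ∈ {PSO}

SC:no TSO:no PSO:yes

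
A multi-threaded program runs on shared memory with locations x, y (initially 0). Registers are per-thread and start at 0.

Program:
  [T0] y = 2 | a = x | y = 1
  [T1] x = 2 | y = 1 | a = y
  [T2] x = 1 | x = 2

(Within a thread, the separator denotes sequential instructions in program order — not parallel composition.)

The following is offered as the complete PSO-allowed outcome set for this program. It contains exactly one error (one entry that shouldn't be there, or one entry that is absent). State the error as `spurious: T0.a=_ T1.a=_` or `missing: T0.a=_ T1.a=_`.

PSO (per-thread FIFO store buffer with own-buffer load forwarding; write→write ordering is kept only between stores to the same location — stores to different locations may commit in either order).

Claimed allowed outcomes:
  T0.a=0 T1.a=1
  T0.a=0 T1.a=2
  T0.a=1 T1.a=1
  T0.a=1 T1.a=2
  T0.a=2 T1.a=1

outcome vector order: (T0.a,T1.a)
PSO (6): 01, 02, 11, 12, 21, 22
PSO∖claimed = {22}

missing: T0.a=2 T1.a=2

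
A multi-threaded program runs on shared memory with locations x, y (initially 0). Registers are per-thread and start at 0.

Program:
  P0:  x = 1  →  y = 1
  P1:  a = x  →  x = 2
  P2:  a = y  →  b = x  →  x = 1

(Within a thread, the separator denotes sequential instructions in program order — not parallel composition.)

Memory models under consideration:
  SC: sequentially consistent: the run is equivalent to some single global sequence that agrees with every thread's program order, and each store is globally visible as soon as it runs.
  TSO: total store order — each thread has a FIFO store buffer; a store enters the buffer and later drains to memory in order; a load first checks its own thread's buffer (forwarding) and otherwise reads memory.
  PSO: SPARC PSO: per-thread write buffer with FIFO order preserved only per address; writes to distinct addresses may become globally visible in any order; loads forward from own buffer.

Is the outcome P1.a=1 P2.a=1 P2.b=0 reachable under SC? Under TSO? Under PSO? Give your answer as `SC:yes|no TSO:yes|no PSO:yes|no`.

SC:no TSO:no PSO:yes

outcome vector order: (P1.a,P2.a,P2.b)
SC: 10 outcomes — {0/0/0; 0/0/1; 0/0/2; 0/1/1; 0/1/2; 1/0/0; 1/0/1; 1/0/2; 1/1/1; 1/1/2}
TSO: 10 outcomes — {0/0/0; 0/0/1; 0/0/2; 0/1/1; 0/1/2; 1/0/0; 1/0/1; 1/0/2; 1/1/1; 1/1/2}
PSO: 12 outcomes — {0/0/0; 0/0/1; 0/0/2; 0/1/0; 0/1/1; 0/1/2; 1/0/0; 1/0/1; 1/0/2; 1/1/0; 1/1/1; 1/1/2}
target 1/1/0 ∈ {PSO}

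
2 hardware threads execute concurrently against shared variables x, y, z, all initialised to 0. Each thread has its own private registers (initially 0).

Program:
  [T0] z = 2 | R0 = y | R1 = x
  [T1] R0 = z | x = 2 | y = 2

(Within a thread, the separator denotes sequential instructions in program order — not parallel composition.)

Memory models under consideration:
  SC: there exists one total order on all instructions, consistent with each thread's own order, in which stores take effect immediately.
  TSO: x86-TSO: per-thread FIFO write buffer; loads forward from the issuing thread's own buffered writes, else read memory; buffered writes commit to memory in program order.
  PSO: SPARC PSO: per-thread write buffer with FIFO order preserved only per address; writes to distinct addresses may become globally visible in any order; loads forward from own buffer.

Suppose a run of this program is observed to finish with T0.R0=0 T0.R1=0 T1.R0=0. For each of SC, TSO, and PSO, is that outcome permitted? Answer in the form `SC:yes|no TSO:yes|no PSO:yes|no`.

SC:yes TSO:yes PSO:yes

outcome vector order: (T0.R0,T0.R1,T1.R0)
SC (6): (0,0,0), (0,0,2), (0,2,0), (0,2,2), (2,2,0), (2,2,2)
TSO (6): (0,0,0), (0,0,2), (0,2,0), (0,2,2), (2,2,0), (2,2,2)
PSO (8): (0,0,0), (0,0,2), (0,2,0), (0,2,2), (2,0,0), (2,0,2), (2,2,0), (2,2,2)
target (0,0,0) ∈ {SC,TSO,PSO}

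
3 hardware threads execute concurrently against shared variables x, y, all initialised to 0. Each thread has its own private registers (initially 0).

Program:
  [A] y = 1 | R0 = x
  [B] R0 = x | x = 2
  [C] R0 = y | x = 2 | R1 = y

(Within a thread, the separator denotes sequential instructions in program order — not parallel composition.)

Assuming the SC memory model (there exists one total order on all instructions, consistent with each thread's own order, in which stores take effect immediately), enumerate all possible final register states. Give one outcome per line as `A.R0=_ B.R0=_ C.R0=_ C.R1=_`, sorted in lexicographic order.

outcome vector order: (A.R0,B.R0,C.R0,C.R1)
|SC outcomes| = 10

A.R0=0 B.R0=0 C.R0=0 C.R1=1
A.R0=0 B.R0=0 C.R0=1 C.R1=1
A.R0=0 B.R0=2 C.R0=0 C.R1=1
A.R0=0 B.R0=2 C.R0=1 C.R1=1
A.R0=2 B.R0=0 C.R0=0 C.R1=0
A.R0=2 B.R0=0 C.R0=0 C.R1=1
A.R0=2 B.R0=0 C.R0=1 C.R1=1
A.R0=2 B.R0=2 C.R0=0 C.R1=0
A.R0=2 B.R0=2 C.R0=0 C.R1=1
A.R0=2 B.R0=2 C.R0=1 C.R1=1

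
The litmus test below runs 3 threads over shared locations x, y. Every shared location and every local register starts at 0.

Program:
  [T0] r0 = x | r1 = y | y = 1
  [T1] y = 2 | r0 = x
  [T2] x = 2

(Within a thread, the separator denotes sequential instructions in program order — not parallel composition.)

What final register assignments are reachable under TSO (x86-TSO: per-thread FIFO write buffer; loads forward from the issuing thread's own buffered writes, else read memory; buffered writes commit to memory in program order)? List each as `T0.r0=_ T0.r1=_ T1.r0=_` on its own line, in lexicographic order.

outcome vector order: (T0.r0,T0.r1,T1.r0)
|TSO outcomes| = 8

T0.r0=0 T0.r1=0 T1.r0=0
T0.r0=0 T0.r1=0 T1.r0=2
T0.r0=0 T0.r1=2 T1.r0=0
T0.r0=0 T0.r1=2 T1.r0=2
T0.r0=2 T0.r1=0 T1.r0=0
T0.r0=2 T0.r1=0 T1.r0=2
T0.r0=2 T0.r1=2 T1.r0=0
T0.r0=2 T0.r1=2 T1.r0=2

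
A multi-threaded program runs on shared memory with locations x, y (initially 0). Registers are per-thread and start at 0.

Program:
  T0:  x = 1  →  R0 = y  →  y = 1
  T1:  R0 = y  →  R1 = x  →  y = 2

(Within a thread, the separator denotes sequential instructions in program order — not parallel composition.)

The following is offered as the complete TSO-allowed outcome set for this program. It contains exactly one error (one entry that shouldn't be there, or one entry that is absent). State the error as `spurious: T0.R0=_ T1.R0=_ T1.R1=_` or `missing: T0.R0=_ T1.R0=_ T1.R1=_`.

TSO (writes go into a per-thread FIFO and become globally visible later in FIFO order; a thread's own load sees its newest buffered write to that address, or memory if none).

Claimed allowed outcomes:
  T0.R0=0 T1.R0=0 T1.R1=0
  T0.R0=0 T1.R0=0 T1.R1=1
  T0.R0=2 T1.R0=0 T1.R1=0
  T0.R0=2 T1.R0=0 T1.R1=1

missing: T0.R0=0 T1.R0=1 T1.R1=1

outcome vector order: (T0.R0,T1.R0,T1.R1)
TSO: 5 outcomes — {0/0/0 0/0/1 0/1/1 2/0/0 2/0/1}
TSO∖claimed = {0/1/1}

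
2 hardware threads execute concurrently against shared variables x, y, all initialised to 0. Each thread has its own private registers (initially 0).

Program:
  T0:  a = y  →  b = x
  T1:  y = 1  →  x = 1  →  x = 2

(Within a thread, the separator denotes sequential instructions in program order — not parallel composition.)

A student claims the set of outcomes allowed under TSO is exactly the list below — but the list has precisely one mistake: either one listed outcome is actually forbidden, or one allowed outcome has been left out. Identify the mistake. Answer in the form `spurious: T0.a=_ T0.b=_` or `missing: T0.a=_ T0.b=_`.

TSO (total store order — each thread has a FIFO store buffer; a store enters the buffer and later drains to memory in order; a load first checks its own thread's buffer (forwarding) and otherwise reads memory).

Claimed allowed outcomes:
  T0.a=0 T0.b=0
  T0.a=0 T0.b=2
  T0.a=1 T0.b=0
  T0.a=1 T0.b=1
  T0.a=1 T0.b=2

missing: T0.a=0 T0.b=1

outcome vector order: (T0.a,T0.b)
TSO: 6 outcomes — {(0,0) (0,1) (0,2) (1,0) (1,1) (1,2)}
TSO∖claimed = {(0,1)}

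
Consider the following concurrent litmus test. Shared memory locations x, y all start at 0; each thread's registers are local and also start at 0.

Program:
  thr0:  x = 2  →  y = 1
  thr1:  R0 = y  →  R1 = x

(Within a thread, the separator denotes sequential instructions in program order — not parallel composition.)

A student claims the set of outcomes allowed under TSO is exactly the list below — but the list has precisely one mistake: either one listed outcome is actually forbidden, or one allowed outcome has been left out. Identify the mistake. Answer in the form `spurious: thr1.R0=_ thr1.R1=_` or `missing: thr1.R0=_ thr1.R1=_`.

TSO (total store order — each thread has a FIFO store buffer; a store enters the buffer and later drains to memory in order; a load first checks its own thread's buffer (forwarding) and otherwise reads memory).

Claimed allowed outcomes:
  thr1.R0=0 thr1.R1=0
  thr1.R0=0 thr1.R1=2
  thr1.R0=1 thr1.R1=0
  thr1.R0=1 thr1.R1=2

spurious: thr1.R0=1 thr1.R1=0

outcome vector order: (thr1.R0,thr1.R1)
under TSO → (0,0); (0,2); (1,2)
claimed∖TSO = {(1,0)}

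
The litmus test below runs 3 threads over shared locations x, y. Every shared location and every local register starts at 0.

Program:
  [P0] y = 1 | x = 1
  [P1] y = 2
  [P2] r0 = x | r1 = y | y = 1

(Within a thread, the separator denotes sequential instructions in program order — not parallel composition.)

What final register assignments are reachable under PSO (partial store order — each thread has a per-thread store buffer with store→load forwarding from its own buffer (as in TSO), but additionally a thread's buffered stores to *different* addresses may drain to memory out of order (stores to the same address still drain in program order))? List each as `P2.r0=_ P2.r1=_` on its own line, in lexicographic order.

P2.r0=0 P2.r1=0
P2.r0=0 P2.r1=1
P2.r0=0 P2.r1=2
P2.r0=1 P2.r1=0
P2.r0=1 P2.r1=1
P2.r0=1 P2.r1=2

outcome vector order: (P2.r0,P2.r1)
|PSO outcomes| = 6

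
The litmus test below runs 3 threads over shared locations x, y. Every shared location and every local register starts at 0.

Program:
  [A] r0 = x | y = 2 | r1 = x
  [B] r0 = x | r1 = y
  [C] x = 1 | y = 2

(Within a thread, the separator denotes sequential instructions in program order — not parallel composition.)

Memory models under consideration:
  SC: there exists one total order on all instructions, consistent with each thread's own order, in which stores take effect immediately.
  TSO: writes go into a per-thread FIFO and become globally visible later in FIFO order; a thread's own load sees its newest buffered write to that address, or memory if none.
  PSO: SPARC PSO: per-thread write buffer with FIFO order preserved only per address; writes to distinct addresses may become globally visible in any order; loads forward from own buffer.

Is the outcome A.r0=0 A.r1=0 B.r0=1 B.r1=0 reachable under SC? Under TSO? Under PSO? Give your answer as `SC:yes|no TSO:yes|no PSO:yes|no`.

outcome vector order: (A.r0,A.r1,B.r0,B.r1)
SC (11): <0 0 0 0> <0 0 0 2> <0 0 1 2> <0 1 0 0> <0 1 0 2> <0 1 1 0> <0 1 1 2> <1 1 0 0> <1 1 0 2> <1 1 1 0> <1 1 1 2>
TSO (12): <0 0 0 0> <0 0 0 2> <0 0 1 0> <0 0 1 2> <0 1 0 0> <0 1 0 2> <0 1 1 0> <0 1 1 2> <1 1 0 0> <1 1 0 2> <1 1 1 0> <1 1 1 2>
PSO (12): <0 0 0 0> <0 0 0 2> <0 0 1 0> <0 0 1 2> <0 1 0 0> <0 1 0 2> <0 1 1 0> <0 1 1 2> <1 1 0 0> <1 1 0 2> <1 1 1 0> <1 1 1 2>
target <0 0 1 0> ∈ {TSO,PSO}

SC:no TSO:yes PSO:yes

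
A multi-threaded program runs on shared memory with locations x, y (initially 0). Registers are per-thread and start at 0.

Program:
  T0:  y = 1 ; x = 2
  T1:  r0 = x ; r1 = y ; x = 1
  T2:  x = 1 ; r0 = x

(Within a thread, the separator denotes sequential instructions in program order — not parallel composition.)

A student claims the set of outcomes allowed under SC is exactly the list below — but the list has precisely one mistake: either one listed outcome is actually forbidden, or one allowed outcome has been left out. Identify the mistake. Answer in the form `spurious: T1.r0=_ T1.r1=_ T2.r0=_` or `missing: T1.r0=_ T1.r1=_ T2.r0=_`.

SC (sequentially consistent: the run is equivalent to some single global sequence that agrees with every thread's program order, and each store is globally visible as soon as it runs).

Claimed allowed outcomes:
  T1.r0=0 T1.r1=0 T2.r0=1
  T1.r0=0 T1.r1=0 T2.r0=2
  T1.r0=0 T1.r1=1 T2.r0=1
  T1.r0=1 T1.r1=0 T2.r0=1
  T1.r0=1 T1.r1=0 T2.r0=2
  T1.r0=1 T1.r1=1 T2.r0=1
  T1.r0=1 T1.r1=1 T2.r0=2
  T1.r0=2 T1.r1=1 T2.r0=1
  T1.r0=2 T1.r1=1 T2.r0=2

outcome vector order: (T1.r0,T1.r1,T2.r0)
SC (10): 001, 002, 011, 012, 101, 102, 111, 112, 211, 212
SC∖claimed = {012}

missing: T1.r0=0 T1.r1=1 T2.r0=2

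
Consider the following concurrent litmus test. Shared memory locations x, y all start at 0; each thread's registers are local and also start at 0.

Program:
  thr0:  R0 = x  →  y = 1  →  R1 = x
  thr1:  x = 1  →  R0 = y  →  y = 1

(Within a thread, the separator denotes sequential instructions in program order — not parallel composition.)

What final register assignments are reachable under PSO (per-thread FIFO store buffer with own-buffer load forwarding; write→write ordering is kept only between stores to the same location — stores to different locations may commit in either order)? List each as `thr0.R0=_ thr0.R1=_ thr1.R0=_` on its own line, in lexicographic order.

thr0.R0=0 thr0.R1=0 thr1.R0=0
thr0.R0=0 thr0.R1=0 thr1.R0=1
thr0.R0=0 thr0.R1=1 thr1.R0=0
thr0.R0=0 thr0.R1=1 thr1.R0=1
thr0.R0=1 thr0.R1=1 thr1.R0=0
thr0.R0=1 thr0.R1=1 thr1.R0=1

outcome vector order: (thr0.R0,thr0.R1,thr1.R0)
|PSO outcomes| = 6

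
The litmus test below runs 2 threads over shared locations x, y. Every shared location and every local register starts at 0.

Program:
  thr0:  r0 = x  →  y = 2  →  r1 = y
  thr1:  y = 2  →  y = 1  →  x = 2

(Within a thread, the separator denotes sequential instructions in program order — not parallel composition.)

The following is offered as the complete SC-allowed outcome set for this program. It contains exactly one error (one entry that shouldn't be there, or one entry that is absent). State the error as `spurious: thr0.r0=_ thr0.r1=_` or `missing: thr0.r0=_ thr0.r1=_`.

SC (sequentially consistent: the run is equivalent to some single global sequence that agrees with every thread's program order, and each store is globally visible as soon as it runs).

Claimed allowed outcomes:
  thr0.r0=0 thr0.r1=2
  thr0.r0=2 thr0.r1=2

missing: thr0.r0=0 thr0.r1=1

outcome vector order: (thr0.r0,thr0.r1)
[SC] allowed = {01; 02; 22}
SC∖claimed = {01}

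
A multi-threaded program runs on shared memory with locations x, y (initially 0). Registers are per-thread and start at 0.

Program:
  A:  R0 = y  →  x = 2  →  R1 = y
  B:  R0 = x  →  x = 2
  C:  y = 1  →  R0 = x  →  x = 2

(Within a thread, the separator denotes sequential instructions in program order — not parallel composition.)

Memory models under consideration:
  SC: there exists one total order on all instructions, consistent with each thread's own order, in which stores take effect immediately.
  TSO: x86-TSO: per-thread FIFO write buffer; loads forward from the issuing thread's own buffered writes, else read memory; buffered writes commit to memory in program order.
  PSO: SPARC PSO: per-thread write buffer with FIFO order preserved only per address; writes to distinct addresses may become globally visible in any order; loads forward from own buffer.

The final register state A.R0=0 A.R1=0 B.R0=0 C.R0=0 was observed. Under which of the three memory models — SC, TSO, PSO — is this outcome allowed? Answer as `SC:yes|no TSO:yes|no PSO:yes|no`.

outcome vector order: (A.R0,A.R1,B.R0,C.R0)
SC: 10 outcomes — {(0,0,0,2) (0,0,2,2) (0,1,0,0) (0,1,0,2) (0,1,2,0) (0,1,2,2) (1,1,0,0) (1,1,0,2) (1,1,2,0) (1,1,2,2)}
TSO: 12 outcomes — {(0,0,0,0) (0,0,0,2) (0,0,2,0) (0,0,2,2) (0,1,0,0) (0,1,0,2) (0,1,2,0) (0,1,2,2) (1,1,0,0) (1,1,0,2) (1,1,2,0) (1,1,2,2)}
PSO: 12 outcomes — {(0,0,0,0) (0,0,0,2) (0,0,2,0) (0,0,2,2) (0,1,0,0) (0,1,0,2) (0,1,2,0) (0,1,2,2) (1,1,0,0) (1,1,0,2) (1,1,2,0) (1,1,2,2)}
target (0,0,0,0) ∈ {TSO,PSO}

SC:no TSO:yes PSO:yes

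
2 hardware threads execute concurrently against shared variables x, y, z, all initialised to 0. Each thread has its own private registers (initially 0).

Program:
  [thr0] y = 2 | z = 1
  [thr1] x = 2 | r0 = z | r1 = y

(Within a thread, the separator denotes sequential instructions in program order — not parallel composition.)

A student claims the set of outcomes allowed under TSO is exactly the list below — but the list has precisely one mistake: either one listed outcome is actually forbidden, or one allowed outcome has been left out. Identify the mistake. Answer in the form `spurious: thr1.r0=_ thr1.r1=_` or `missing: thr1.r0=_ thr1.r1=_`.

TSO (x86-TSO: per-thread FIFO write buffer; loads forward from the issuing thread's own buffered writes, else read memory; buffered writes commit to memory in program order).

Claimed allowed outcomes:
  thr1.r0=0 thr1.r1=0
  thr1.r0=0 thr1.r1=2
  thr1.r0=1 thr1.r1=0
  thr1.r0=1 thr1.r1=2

outcome vector order: (thr1.r0,thr1.r1)
[TSO] allowed = {00; 02; 12}
claimed∖TSO = {10}

spurious: thr1.r0=1 thr1.r1=0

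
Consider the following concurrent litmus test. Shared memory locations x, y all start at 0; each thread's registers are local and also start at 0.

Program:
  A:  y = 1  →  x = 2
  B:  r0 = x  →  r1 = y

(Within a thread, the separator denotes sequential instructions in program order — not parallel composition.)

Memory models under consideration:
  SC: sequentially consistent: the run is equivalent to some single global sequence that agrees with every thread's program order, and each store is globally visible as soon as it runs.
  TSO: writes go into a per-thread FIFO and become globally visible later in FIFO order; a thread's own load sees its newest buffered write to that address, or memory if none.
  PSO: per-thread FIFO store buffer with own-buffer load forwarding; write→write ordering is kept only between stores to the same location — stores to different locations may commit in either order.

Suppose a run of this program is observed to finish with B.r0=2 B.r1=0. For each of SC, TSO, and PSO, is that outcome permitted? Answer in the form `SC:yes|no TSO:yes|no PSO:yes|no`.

SC:no TSO:no PSO:yes

outcome vector order: (B.r0,B.r1)
under SC → <0 0>; <0 1>; <2 1>
under TSO → <0 0>; <0 1>; <2 1>
under PSO → <0 0>; <0 1>; <2 0>; <2 1>
target <2 0> ∈ {PSO}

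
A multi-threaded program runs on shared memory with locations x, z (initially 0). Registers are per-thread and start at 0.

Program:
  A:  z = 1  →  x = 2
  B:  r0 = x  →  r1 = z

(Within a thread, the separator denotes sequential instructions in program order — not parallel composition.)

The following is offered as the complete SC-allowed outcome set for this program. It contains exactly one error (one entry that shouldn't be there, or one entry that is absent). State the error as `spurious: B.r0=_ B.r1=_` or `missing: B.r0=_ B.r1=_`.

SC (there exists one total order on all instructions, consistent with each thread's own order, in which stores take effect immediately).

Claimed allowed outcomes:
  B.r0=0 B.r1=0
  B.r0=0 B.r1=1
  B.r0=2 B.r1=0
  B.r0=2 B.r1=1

spurious: B.r0=2 B.r1=0

outcome vector order: (B.r0,B.r1)
SC (3): 00; 01; 21
claimed∖SC = {20}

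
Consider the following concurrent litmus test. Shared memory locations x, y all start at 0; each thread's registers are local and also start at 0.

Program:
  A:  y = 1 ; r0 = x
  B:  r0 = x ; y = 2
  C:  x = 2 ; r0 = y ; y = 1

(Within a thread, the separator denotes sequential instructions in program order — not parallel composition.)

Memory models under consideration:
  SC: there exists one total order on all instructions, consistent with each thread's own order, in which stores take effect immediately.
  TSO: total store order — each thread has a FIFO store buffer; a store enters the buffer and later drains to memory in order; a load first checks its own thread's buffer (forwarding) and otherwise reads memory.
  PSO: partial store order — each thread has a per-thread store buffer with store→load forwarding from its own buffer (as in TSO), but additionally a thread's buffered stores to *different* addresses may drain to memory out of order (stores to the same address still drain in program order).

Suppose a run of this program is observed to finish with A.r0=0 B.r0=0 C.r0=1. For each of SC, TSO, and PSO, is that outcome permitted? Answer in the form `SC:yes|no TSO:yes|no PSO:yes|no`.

SC:yes TSO:yes PSO:yes

outcome vector order: (A.r0,B.r0,C.r0)
SC (10): (0,0,1), (0,0,2), (0,2,1), (0,2,2), (2,0,0), (2,0,1), (2,0,2), (2,2,0), (2,2,1), (2,2,2)
TSO (12): (0,0,0), (0,0,1), (0,0,2), (0,2,0), (0,2,1), (0,2,2), (2,0,0), (2,0,1), (2,0,2), (2,2,0), (2,2,1), (2,2,2)
PSO (12): (0,0,0), (0,0,1), (0,0,2), (0,2,0), (0,2,1), (0,2,2), (2,0,0), (2,0,1), (2,0,2), (2,2,0), (2,2,1), (2,2,2)
target (0,0,1) ∈ {SC,TSO,PSO}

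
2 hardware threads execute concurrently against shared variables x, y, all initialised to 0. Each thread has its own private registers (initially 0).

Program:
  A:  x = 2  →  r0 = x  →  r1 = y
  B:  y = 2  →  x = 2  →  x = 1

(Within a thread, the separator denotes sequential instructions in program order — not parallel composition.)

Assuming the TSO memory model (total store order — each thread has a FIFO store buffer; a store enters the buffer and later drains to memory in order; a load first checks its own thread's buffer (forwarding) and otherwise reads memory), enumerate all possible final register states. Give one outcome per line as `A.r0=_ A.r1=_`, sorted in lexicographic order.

A.r0=1 A.r1=2
A.r0=2 A.r1=0
A.r0=2 A.r1=2

outcome vector order: (A.r0,A.r1)
|TSO outcomes| = 3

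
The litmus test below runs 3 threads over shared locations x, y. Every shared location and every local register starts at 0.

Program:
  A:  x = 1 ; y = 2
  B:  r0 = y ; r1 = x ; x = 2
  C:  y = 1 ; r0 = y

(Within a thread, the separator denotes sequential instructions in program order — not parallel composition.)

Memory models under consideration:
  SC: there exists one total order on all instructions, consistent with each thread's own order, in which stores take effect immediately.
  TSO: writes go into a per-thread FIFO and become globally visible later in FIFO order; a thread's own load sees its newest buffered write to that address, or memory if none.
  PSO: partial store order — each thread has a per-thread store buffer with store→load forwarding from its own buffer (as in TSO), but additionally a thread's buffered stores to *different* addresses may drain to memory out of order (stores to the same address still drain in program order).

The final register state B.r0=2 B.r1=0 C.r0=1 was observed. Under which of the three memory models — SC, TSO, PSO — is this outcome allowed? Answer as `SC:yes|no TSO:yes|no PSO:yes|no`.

outcome vector order: (B.r0,B.r1,C.r0)
SC: 10 outcomes — {0/0/1, 0/0/2, 0/1/1, 0/1/2, 1/0/1, 1/0/2, 1/1/1, 1/1/2, 2/1/1, 2/1/2}
TSO: 10 outcomes — {0/0/1, 0/0/2, 0/1/1, 0/1/2, 1/0/1, 1/0/2, 1/1/1, 1/1/2, 2/1/1, 2/1/2}
PSO: 12 outcomes — {0/0/1, 0/0/2, 0/1/1, 0/1/2, 1/0/1, 1/0/2, 1/1/1, 1/1/2, 2/0/1, 2/0/2, 2/1/1, 2/1/2}
target 2/0/1 ∈ {PSO}

SC:no TSO:no PSO:yes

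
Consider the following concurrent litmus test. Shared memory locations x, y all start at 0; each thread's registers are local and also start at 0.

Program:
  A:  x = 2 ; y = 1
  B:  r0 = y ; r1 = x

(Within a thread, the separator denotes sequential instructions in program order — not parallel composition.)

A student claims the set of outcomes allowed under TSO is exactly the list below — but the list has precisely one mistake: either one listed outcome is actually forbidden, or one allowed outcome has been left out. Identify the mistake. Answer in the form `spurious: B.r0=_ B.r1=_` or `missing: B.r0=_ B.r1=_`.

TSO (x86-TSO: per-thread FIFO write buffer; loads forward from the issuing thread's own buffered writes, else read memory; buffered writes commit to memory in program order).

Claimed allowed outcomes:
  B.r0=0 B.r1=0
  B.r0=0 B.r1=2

missing: B.r0=1 B.r1=2

outcome vector order: (B.r0,B.r1)
[TSO] allowed = {0/0; 0/2; 1/2}
TSO∖claimed = {1/2}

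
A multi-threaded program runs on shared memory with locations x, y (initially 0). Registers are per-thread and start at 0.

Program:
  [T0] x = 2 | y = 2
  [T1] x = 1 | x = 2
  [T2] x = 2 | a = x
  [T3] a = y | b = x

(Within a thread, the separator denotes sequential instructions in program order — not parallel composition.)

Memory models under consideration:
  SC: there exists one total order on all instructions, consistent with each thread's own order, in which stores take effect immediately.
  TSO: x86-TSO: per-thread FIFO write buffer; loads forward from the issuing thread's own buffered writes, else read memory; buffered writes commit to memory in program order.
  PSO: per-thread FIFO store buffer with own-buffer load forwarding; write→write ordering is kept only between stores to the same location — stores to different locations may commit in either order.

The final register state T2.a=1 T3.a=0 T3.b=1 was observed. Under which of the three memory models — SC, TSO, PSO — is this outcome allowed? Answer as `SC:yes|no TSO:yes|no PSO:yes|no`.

SC:yes TSO:yes PSO:yes

outcome vector order: (T2.a,T3.a,T3.b)
[SC] allowed = {<1 0 0>, <1 0 1>, <1 0 2>, <1 2 1>, <1 2 2>, <2 0 0>, <2 0 1>, <2 0 2>, <2 2 1>, <2 2 2>}
[TSO] allowed = {<1 0 0>, <1 0 1>, <1 0 2>, <1 2 1>, <1 2 2>, <2 0 0>, <2 0 1>, <2 0 2>, <2 2 1>, <2 2 2>}
[PSO] allowed = {<1 0 0>, <1 0 1>, <1 0 2>, <1 2 0>, <1 2 1>, <1 2 2>, <2 0 0>, <2 0 1>, <2 0 2>, <2 2 0>, <2 2 1>, <2 2 2>}
target <1 0 1> ∈ {SC,TSO,PSO}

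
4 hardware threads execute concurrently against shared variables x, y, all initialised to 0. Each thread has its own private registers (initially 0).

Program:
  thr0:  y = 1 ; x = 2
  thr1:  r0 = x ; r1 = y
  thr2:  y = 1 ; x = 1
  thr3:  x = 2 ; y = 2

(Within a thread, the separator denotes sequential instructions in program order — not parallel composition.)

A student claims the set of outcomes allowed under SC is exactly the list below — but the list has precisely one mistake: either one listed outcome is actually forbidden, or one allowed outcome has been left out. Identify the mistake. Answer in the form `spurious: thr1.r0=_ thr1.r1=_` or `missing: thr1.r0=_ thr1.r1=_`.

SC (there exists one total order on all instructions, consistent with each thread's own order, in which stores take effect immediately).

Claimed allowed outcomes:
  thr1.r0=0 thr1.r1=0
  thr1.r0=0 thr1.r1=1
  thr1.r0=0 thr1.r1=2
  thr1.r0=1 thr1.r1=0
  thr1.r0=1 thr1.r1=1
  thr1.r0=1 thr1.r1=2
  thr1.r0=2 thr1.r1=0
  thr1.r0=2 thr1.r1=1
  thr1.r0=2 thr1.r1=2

outcome vector order: (thr1.r0,thr1.r1)
SC: 8 outcomes — {<0 0>, <0 1>, <0 2>, <1 1>, <1 2>, <2 0>, <2 1>, <2 2>}
claimed∖SC = {<1 0>}

spurious: thr1.r0=1 thr1.r1=0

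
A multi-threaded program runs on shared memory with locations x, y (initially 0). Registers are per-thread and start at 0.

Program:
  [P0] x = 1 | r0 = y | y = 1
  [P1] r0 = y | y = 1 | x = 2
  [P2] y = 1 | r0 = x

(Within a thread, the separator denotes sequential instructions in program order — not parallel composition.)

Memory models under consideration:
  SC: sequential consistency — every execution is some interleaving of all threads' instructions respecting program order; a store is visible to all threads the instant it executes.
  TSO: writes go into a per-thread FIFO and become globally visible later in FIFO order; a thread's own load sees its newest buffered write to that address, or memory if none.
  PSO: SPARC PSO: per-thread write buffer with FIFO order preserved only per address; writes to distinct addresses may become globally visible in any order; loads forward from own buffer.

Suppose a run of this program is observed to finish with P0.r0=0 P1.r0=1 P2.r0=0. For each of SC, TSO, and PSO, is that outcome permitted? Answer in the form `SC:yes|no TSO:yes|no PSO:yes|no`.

outcome vector order: (P0.r0,P1.r0,P2.r0)
under SC → (0,0,1), (0,0,2), (0,1,1), (0,1,2), (1,0,0), (1,0,1), (1,0,2), (1,1,0), (1,1,1), (1,1,2)
under TSO → (0,0,0), (0,0,1), (0,0,2), (0,1,0), (0,1,1), (0,1,2), (1,0,0), (1,0,1), (1,0,2), (1,1,0), (1,1,1), (1,1,2)
under PSO → (0,0,0), (0,0,1), (0,0,2), (0,1,0), (0,1,1), (0,1,2), (1,0,0), (1,0,1), (1,0,2), (1,1,0), (1,1,1), (1,1,2)
target (0,1,0) ∈ {TSO,PSO}

SC:no TSO:yes PSO:yes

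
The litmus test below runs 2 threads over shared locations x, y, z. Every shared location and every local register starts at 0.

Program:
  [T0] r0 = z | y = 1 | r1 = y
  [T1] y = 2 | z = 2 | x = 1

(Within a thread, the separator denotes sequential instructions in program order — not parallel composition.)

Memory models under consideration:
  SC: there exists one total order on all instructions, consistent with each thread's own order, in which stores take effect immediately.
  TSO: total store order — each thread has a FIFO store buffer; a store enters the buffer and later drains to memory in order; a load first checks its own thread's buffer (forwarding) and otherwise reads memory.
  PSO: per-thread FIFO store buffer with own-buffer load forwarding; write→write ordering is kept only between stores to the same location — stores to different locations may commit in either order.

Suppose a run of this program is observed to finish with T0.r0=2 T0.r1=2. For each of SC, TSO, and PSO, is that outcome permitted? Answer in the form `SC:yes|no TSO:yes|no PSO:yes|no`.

SC:no TSO:no PSO:yes

outcome vector order: (T0.r0,T0.r1)
SC (3): (0,1) (0,2) (2,1)
TSO (3): (0,1) (0,2) (2,1)
PSO (4): (0,1) (0,2) (2,1) (2,2)
target (2,2) ∈ {PSO}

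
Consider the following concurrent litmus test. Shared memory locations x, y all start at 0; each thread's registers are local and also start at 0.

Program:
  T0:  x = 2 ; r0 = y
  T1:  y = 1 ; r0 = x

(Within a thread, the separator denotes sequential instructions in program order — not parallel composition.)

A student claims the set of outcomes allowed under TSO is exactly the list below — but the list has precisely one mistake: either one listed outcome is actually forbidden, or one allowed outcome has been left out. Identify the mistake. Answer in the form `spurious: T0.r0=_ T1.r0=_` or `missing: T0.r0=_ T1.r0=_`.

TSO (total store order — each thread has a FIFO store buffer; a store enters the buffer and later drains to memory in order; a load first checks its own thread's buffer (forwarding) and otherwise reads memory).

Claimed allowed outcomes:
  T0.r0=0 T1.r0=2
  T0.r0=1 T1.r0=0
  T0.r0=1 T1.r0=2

missing: T0.r0=0 T1.r0=0

outcome vector order: (T0.r0,T1.r0)
TSO (4): <0 0> <0 2> <1 0> <1 2>
TSO∖claimed = {<0 0>}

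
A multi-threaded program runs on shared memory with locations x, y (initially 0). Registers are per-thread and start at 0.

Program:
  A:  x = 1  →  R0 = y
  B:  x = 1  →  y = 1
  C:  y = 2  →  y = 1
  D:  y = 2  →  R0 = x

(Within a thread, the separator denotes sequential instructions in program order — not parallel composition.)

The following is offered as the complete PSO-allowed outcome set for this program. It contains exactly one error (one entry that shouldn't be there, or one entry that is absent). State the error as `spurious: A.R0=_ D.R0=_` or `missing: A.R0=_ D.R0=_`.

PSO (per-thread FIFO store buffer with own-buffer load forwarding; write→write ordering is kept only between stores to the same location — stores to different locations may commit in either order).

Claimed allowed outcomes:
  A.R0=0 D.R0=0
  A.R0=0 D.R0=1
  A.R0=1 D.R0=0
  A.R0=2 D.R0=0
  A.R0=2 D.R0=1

outcome vector order: (A.R0,D.R0)
[PSO] allowed = {<0 0>, <0 1>, <1 0>, <1 1>, <2 0>, <2 1>}
PSO∖claimed = {<1 1>}

missing: A.R0=1 D.R0=1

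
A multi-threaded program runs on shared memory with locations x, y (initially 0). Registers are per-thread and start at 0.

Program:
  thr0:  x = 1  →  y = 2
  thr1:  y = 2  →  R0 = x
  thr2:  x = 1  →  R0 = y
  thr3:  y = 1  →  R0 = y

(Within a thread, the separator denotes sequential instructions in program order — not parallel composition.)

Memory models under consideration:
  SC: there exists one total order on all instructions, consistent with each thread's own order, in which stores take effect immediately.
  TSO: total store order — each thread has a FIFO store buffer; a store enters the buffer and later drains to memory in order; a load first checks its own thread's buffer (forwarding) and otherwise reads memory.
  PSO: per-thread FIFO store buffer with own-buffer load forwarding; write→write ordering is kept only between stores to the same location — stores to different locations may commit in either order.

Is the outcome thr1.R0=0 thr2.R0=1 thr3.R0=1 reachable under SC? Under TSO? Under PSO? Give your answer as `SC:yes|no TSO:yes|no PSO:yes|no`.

SC:yes TSO:yes PSO:yes

outcome vector order: (thr1.R0,thr2.R0,thr3.R0)
SC: 10 outcomes — {011 012 021 022 101 102 111 112 121 122}
TSO: 12 outcomes — {001 002 011 012 021 022 101 102 111 112 121 122}
PSO: 12 outcomes — {001 002 011 012 021 022 101 102 111 112 121 122}
target 011 ∈ {SC,TSO,PSO}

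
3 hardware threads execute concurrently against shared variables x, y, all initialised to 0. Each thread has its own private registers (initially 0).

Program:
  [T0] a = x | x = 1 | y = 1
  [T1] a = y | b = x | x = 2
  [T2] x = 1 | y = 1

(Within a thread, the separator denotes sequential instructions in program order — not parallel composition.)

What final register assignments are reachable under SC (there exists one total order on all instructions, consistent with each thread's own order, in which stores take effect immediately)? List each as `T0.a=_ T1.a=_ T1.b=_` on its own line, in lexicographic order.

outcome vector order: (T0.a,T1.a,T1.b)
|SC outcomes| = 9

T0.a=0 T1.a=0 T1.b=0
T0.a=0 T1.a=0 T1.b=1
T0.a=0 T1.a=1 T1.b=1
T0.a=1 T1.a=0 T1.b=0
T0.a=1 T1.a=0 T1.b=1
T0.a=1 T1.a=1 T1.b=1
T0.a=2 T1.a=0 T1.b=0
T0.a=2 T1.a=0 T1.b=1
T0.a=2 T1.a=1 T1.b=1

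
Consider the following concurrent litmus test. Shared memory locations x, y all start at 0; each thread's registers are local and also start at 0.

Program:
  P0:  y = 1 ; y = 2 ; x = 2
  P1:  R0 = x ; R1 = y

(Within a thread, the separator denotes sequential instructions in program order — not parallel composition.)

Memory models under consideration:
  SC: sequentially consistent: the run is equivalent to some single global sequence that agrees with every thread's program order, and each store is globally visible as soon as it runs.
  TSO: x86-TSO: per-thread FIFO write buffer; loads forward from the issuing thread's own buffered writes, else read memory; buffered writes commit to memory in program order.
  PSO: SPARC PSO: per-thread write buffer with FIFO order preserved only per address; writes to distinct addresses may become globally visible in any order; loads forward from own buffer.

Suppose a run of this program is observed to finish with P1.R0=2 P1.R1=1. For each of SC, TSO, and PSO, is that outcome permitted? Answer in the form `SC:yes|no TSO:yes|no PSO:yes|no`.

outcome vector order: (P1.R0,P1.R1)
[SC] allowed = {0/0; 0/1; 0/2; 2/2}
[TSO] allowed = {0/0; 0/1; 0/2; 2/2}
[PSO] allowed = {0/0; 0/1; 0/2; 2/0; 2/1; 2/2}
target 2/1 ∈ {PSO}

SC:no TSO:no PSO:yes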